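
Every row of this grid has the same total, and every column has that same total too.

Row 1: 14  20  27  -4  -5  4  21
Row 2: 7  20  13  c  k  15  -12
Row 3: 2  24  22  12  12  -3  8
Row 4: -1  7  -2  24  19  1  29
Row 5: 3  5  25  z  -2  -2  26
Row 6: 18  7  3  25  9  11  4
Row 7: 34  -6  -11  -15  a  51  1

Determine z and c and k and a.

Rows 1 and 3 both sum to 77, so that's the common total.
Row 7 has 34 − 6 − 11 − 15 + 51 + 1 = 54; the blank must be 77 − 54 = 23.
Column 5 has -5 + 12 + 19 − 2 + 9 + 23 = 56; the blank must be 77 − 56 = 21.
Row 2 has 7 + 20 + 13 + 21 + 15 − 12 = 64; the blank must be 77 − 64 = 13.
Row 5 has 3 + 5 + 25 − 2 − 2 + 26 = 55; the blank must be 77 − 55 = 22.

z = 22, c = 13, k = 21, a = 23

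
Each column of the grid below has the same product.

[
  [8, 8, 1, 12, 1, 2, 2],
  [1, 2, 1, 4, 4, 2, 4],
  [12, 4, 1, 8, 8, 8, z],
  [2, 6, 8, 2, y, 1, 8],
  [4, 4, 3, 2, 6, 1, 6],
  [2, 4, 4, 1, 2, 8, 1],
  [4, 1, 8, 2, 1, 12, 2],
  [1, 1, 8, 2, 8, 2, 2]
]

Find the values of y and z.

Columns 2 and 6 each multiply to 6144, so every column has product 6144.
Column 5: 1×4×8×6×2×1×8 = 3072, so the missing entry is 6144 ÷ 3072 = 2.
Column 7: 2×4×8×6×1×2×2 = 1536, so the missing entry is 6144 ÷ 1536 = 4.

y = 2, z = 4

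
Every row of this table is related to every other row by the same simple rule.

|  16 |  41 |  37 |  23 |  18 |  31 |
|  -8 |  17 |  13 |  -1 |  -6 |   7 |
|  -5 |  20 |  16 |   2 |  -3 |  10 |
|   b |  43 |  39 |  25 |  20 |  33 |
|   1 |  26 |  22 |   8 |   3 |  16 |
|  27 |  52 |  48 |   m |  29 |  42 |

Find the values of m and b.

m = 34, b = 18

The difference between any two rows is the same in every column — this is an addition table with the headers hidden.
Row 6 minus row 1 is 52 − 41 = 11, so its entry in column 4 is 23 + 11 = 34.
Row 4 minus row 1 is 43 − 41 = 2, so its entry in column 1 is 16 + 2 = 18.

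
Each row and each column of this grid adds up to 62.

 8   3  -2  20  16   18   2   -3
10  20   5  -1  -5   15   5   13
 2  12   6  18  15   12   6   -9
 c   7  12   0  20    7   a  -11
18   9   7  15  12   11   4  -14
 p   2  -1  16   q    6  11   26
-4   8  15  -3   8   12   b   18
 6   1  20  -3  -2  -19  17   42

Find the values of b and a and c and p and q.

Column 5: 16 − 5 + 15 + 20 + 12 + 8 − 2 = 64, so its missing entry is 62 − 64 = -2.
Row 6: 2 − 1 + 16 − 2 + 6 + 11 + 26 = 58, so its missing entry is 62 − 58 = 4.
Column 1: 8 + 10 + 2 + 18 + 4 − 4 + 6 = 44, so its missing entry is 62 − 44 = 18.
Row 4: 18 + 7 + 12 + 0 + 20 + 7 − 11 = 53, so its missing entry is 62 − 53 = 9.
Row 7: -4 + 8 + 15 − 3 + 8 + 12 + 18 = 54, so its missing entry is 62 − 54 = 8.

b = 8, a = 9, c = 18, p = 4, q = -2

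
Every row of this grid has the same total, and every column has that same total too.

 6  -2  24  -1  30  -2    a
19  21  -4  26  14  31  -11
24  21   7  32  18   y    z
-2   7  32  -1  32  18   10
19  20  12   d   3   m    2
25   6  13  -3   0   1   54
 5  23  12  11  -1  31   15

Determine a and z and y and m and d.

a = 41, z = -15, y = 9, m = 8, d = 32

Rows 2 and 4 both sum to 96, so that's the common total.
The known cells in column 4 total 64, leaving 96 − 64 = 32 for the blank.
The known cells in row 1 total 55, leaving 96 − 55 = 41 for the blank.
The known cells in row 5 total 88, leaving 96 − 88 = 8 for the blank.
The known cells in column 7 total 111, leaving 96 − 111 = -15 for the blank.
The known cells in row 3 total 87, leaving 96 − 87 = 9 for the blank.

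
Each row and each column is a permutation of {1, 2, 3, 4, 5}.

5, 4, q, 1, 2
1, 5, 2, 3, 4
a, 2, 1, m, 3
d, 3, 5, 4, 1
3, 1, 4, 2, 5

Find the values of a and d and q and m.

a = 4, d = 2, q = 3, m = 5

Cell (3,4): column 4 already has {1, 2, 3, 4} → 5.
For row 1, column 3: row 1 already has {1, 2, 4, 5}; that leaves 3.
Cell (3,1): row 3 already has {1, 2, 3, 5} → 4.
At (row 4, col 1): row 4 already has {1, 3, 4, 5}, so the value is 2.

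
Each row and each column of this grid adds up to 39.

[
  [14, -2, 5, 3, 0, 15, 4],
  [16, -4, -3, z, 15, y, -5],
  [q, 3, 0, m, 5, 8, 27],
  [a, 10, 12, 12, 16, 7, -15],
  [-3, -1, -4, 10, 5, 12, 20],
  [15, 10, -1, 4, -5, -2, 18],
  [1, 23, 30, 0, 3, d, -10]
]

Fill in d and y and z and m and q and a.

d = -8, y = 7, z = 13, m = -3, q = -1, a = -3

Row 7 has 1 + 23 + 30 + 0 + 3 − 10 = 47; the blank must be 39 − 47 = -8.
Column 6 has 15 + 8 + 7 + 12 − 2 − 8 = 32; the blank must be 39 − 32 = 7.
Row 4 has 10 + 12 + 12 + 16 + 7 − 15 = 42; the blank must be 39 − 42 = -3.
Column 1 has 14 + 16 − 3 − 3 + 15 + 1 = 40; the blank must be 39 − 40 = -1.
Row 3 has -1 + 3 + 0 + 5 + 8 + 27 = 42; the blank must be 39 − 42 = -3.
Row 2 has 16 − 4 − 3 + 15 + 7 − 5 = 26; the blank must be 39 − 26 = 13.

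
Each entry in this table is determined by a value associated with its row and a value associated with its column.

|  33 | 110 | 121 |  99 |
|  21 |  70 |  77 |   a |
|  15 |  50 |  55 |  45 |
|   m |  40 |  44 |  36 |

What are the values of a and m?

a = 63, m = 12

Each row is a constant multiple of every other row — this is a multiplication table with the headers hidden.
Row 2 is 77/121 = 7/11 times row 1, so its entry in column 4 is 99 × 7/11 = 63.
Row 4 is 44/121 = 4/11 times row 1, so its entry in column 1 is 33 × 4/11 = 12.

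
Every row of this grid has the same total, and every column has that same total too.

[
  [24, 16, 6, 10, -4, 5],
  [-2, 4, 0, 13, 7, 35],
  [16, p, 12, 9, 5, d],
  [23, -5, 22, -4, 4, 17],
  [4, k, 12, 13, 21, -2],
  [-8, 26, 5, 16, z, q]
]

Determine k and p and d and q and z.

k = 9, p = 7, d = 8, q = -6, z = 24

Rows 1 and 2 both sum to 57, so that's the common total.
Column 5 has -4 + 7 + 5 + 4 + 21 = 33; the blank must be 57 − 33 = 24.
Row 6 has -8 + 26 + 5 + 16 + 24 = 63; the blank must be 57 − 63 = -6.
Column 6 has 5 + 35 + 17 − 2 − 6 = 49; the blank must be 57 − 49 = 8.
Row 3 has 16 + 12 + 9 + 5 + 8 = 50; the blank must be 57 − 50 = 7.
Row 5 has 4 + 12 + 13 + 21 − 2 = 48; the blank must be 57 − 48 = 9.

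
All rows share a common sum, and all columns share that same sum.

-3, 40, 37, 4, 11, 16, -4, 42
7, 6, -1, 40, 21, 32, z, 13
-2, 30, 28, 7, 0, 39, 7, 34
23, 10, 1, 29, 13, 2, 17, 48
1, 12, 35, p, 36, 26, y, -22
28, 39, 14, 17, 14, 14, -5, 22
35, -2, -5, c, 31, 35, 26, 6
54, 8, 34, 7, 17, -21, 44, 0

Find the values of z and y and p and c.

Rows 1 and 3 both sum to 143, so that's the common total.
The known cells in row 2 total 118, leaving 143 − 118 = 25 for the blank.
The known cells in column 7 total 110, leaving 143 − 110 = 33 for the blank.
The known cells in row 7 total 126, leaving 143 − 126 = 17 for the blank.
The known cells in row 5 total 121, leaving 143 − 121 = 22 for the blank.

z = 25, y = 33, p = 22, c = 17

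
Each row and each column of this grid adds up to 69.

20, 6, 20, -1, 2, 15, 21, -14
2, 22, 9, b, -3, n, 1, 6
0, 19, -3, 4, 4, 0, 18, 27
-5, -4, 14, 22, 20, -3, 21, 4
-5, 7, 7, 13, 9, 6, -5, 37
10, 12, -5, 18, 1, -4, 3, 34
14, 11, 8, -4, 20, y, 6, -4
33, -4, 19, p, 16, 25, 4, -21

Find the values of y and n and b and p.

The known cells in row 8 total 72, leaving 69 − 72 = -3 for the blank.
The known cells in column 4 total 49, leaving 69 − 49 = 20 for the blank.
The known cells in row 7 total 51, leaving 69 − 51 = 18 for the blank.
The known cells in row 2 total 57, leaving 69 − 57 = 12 for the blank.

y = 18, n = 12, b = 20, p = -3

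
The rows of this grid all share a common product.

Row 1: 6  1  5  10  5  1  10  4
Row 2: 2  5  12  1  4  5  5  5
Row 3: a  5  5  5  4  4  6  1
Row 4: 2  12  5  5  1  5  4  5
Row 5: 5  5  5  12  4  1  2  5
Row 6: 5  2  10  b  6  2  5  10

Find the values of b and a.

b = 1, a = 5

Rows 1 and 2 each multiply to 60000, so every row has product 60000.
Row 6: 5×2×10×6×2×5×10 = 60000, so the missing entry is 60000 ÷ 60000 = 1.
Row 3: 5×5×5×4×4×6×1 = 12000, so the missing entry is 60000 ÷ 12000 = 5.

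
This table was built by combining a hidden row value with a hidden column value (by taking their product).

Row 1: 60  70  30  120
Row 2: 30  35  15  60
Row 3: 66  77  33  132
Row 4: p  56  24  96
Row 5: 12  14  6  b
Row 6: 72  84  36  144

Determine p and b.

Each row is a constant multiple of every other row — this is a multiplication table with the headers hidden.
Row 4 is 24/30 = 4/5 times row 1, so its entry in column 1 is 60 × 4/5 = 48.
Row 5 is 6/30 = 1/5 times row 1, so its entry in column 4 is 120 × 1/5 = 24.

p = 48, b = 24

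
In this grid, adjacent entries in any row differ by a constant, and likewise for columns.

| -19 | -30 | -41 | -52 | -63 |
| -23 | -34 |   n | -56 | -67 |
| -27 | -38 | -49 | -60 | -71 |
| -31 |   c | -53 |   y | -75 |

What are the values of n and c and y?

n = -45, c = -42, y = -64

Along each row the entries change by -11 per step; down each column they change by -4.
Row 2: from -23 at column 1, stepping by -11 to column 3 gives -45.
Row 4: from -31 at column 1, stepping by -11 to column 2 gives -42.
Row 4: from -31 at column 1, stepping by -11 to column 4 gives -64.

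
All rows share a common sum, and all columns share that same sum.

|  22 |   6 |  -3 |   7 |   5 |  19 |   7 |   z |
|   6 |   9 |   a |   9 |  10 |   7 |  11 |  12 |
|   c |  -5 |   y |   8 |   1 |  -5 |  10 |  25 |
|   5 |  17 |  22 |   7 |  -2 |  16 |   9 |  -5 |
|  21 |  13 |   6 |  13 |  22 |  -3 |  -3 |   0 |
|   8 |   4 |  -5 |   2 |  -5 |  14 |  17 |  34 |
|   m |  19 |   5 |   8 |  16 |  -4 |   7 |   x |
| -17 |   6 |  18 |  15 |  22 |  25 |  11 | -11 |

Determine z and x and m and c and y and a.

Rows 4 and 5 both sum to 69, so that's the common total.
Row 1: 22 + 6 − 3 + 7 + 5 + 19 + 7 = 63, so its missing entry is 69 − 63 = 6.
Row 2: 6 + 9 + 9 + 10 + 7 + 11 + 12 = 64, so its missing entry is 69 − 64 = 5.
Column 8: 6 + 12 + 25 − 5 + 0 + 34 − 11 = 61, so its missing entry is 69 − 61 = 8.
Row 7: 19 + 5 + 8 + 16 − 4 + 7 + 8 = 59, so its missing entry is 69 − 59 = 10.
Column 1: 22 + 6 + 5 + 21 + 8 + 10 − 17 = 55, so its missing entry is 69 − 55 = 14.
Row 3: 14 − 5 + 8 + 1 − 5 + 10 + 25 = 48, so its missing entry is 69 − 48 = 21.

z = 6, x = 8, m = 10, c = 14, y = 21, a = 5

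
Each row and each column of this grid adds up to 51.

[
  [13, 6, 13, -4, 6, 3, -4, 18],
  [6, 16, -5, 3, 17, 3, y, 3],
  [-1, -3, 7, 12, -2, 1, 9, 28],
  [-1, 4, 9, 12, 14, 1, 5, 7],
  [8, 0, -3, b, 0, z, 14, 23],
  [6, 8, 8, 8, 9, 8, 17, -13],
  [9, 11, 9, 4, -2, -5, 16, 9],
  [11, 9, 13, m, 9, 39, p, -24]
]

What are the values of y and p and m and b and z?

Column 6: 3 + 3 + 1 + 1 + 8 − 5 + 39 = 50, so its missing entry is 51 − 50 = 1.
Row 5: 8 + 0 − 3 + 0 + 1 + 14 + 23 = 43, so its missing entry is 51 − 43 = 8.
Column 4: -4 + 3 + 12 + 12 + 8 + 8 + 4 = 43, so its missing entry is 51 − 43 = 8.
Row 8: 11 + 9 + 13 + 8 + 9 + 39 − 24 = 65, so its missing entry is 51 − 65 = -14.
Row 2: 6 + 16 − 5 + 3 + 17 + 3 + 3 = 43, so its missing entry is 51 − 43 = 8.

y = 8, p = -14, m = 8, b = 8, z = 1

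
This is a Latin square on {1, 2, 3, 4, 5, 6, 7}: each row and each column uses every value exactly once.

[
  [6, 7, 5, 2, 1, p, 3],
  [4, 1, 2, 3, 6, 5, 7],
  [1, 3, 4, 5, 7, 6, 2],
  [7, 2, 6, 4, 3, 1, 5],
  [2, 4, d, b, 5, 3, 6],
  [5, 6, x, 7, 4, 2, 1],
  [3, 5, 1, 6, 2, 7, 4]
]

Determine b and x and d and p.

At (row 5, col 4): column 4 already has {2, 3, 4, 5, 6, 7}, so the value is 1.
At (row 1, col 6): row 1 already has {1, 2, 3, 5, 6, 7}, so the value is 4.
Cell (5,3): row 5 already has {1, 2, 3, 4, 5, 6} → 7.
At (row 6, col 3): row 6 already has {1, 2, 4, 5, 6, 7}, so the value is 3.

b = 1, x = 3, d = 7, p = 4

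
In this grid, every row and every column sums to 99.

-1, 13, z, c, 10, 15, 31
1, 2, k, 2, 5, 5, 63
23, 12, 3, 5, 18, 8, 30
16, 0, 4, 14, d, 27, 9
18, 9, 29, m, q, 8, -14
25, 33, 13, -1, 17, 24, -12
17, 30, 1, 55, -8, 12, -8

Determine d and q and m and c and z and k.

d = 29, q = 28, m = 21, c = 3, z = 28, k = 21

Row 2: 1 + 2 + 2 + 5 + 5 + 63 = 78, so its missing entry is 99 − 78 = 21.
Row 4: 16 + 0 + 4 + 14 + 27 + 9 = 70, so its missing entry is 99 − 70 = 29.
Column 5: 10 + 5 + 18 + 29 + 17 − 8 = 71, so its missing entry is 99 − 71 = 28.
Row 5: 18 + 9 + 29 + 28 + 8 − 14 = 78, so its missing entry is 99 − 78 = 21.
Column 4: 2 + 5 + 14 + 21 − 1 + 55 = 96, so its missing entry is 99 − 96 = 3.
Row 1: -1 + 13 + 3 + 10 + 15 + 31 = 71, so its missing entry is 99 − 71 = 28.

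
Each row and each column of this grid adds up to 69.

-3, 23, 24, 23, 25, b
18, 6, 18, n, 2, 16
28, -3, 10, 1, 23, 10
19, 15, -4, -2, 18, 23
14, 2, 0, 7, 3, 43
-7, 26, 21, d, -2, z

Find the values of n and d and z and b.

n = 9, d = 31, z = 0, b = -23

The known cells in row 2 total 60, leaving 69 − 60 = 9 for the blank.
The known cells in column 4 total 38, leaving 69 − 38 = 31 for the blank.
The known cells in row 6 total 69, leaving 69 − 69 = 0 for the blank.
The known cells in row 1 total 92, leaving 69 − 92 = -23 for the blank.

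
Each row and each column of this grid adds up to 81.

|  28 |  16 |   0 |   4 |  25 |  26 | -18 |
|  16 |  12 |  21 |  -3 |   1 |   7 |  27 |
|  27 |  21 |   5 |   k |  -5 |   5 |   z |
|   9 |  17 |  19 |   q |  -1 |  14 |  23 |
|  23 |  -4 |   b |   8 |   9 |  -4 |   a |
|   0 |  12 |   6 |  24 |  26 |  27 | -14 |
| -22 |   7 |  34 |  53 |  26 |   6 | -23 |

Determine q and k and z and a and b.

Column 3: 0 + 21 + 5 + 19 + 6 + 34 = 85, so its missing entry is 81 − 85 = -4.
Row 5: 23 − 4 − 4 + 8 + 9 − 4 = 28, so its missing entry is 81 − 28 = 53.
Row 4: 9 + 17 + 19 − 1 + 14 + 23 = 81, so its missing entry is 81 − 81 = 0.
Column 4: 4 − 3 + 0 + 8 + 24 + 53 = 86, so its missing entry is 81 − 86 = -5.
Row 3: 27 + 21 + 5 − 5 − 5 + 5 = 48, so its missing entry is 81 − 48 = 33.

q = 0, k = -5, z = 33, a = 53, b = -4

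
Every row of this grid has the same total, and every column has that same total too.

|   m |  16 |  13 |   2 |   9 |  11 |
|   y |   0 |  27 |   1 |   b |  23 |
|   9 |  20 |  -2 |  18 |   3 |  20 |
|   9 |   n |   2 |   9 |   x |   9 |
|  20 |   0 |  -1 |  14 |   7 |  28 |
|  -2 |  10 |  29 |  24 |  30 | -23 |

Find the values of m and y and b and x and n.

m = 17, y = 15, b = 2, x = 17, n = 22

Rows 3 and 5 both sum to 68, so that's the common total.
Row 1: 16 + 13 + 2 + 9 + 11 = 51, so its missing entry is 68 − 51 = 17.
Column 2: 16 + 0 + 20 + 0 + 10 = 46, so its missing entry is 68 − 46 = 22.
Row 4: 9 + 22 + 2 + 9 + 9 = 51, so its missing entry is 68 − 51 = 17.
Column 5: 9 + 3 + 17 + 7 + 30 = 66, so its missing entry is 68 − 66 = 2.
Row 2: 0 + 27 + 1 + 2 + 23 = 53, so its missing entry is 68 − 53 = 15.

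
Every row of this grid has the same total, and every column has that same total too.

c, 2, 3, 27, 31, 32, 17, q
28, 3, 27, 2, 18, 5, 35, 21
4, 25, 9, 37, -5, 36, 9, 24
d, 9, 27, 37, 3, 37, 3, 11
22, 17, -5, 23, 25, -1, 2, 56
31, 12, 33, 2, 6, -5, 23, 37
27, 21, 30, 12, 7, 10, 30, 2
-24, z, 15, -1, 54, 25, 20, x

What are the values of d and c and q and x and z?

d = 12, c = 39, q = -12, x = 0, z = 50

Rows 2 and 3 both sum to 139, so that's the common total.
Column 2 has 2 + 3 + 25 + 9 + 17 + 12 + 21 = 89; the blank must be 139 − 89 = 50.
Row 8 has -24 + 50 + 15 − 1 + 54 + 25 + 20 = 139; the blank must be 139 − 139 = 0.
Column 8 has 21 + 24 + 11 + 56 + 37 + 2 + 0 = 151; the blank must be 139 − 151 = -12.
Row 1 has 2 + 3 + 27 + 31 + 32 + 17 − 12 = 100; the blank must be 139 − 100 = 39.
Row 4 has 9 + 27 + 37 + 3 + 37 + 3 + 11 = 127; the blank must be 139 − 127 = 12.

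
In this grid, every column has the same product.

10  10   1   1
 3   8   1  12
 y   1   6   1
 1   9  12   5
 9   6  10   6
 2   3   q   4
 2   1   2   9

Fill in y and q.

Columns 2 and 4 each multiply to 12960, so every column has product 12960.
Column 1: 10×3×1×9×2×2 = 1080, so the missing entry is 12960 ÷ 1080 = 12.
Column 3: 1×1×6×12×10×2 = 1440, so the missing entry is 12960 ÷ 1440 = 9.

y = 12, q = 9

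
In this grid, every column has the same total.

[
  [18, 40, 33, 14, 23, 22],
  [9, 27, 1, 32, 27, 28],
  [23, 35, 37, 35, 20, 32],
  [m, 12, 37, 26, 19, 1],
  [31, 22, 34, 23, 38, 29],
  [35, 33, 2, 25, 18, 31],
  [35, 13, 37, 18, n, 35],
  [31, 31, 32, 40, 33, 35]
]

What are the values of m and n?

m = 31, n = 35

Column 3 sums to 213 and so does column 6; that's the common total.
In column 1 the known cells total 182, leaving 213 − 182 = 31.
In column 5 the known cells total 178, leaving 213 − 178 = 35.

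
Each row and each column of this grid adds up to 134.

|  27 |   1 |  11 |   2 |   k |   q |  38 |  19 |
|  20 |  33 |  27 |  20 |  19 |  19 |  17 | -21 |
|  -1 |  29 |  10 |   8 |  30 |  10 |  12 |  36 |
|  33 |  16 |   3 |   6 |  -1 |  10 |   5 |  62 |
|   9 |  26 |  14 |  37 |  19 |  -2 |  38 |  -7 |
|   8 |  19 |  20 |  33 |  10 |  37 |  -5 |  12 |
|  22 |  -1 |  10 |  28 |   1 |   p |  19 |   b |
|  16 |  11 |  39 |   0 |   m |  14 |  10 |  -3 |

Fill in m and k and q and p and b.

Row 8: 16 + 11 + 39 + 0 + 14 + 10 − 3 = 87, so its missing entry is 134 − 87 = 47.
Column 5: 19 + 30 − 1 + 19 + 10 + 1 + 47 = 125, so its missing entry is 134 − 125 = 9.
Column 8: 19 − 21 + 36 + 62 − 7 + 12 − 3 = 98, so its missing entry is 134 − 98 = 36.
Row 7: 22 − 1 + 10 + 28 + 1 + 19 + 36 = 115, so its missing entry is 134 − 115 = 19.
Row 1: 27 + 1 + 11 + 2 + 9 + 38 + 19 = 107, so its missing entry is 134 − 107 = 27.

m = 47, k = 9, q = 27, p = 19, b = 36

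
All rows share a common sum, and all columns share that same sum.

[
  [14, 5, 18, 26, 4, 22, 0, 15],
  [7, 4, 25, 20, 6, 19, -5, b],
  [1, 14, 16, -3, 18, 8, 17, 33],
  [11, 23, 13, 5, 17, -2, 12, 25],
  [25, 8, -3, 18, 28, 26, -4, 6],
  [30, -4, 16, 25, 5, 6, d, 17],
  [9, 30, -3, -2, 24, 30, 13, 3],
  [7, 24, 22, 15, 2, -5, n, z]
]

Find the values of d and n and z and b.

d = 9, n = 62, z = -23, b = 28

Rows 1 and 3 both sum to 104, so that's the common total.
Row 2: 7 + 4 + 25 + 20 + 6 + 19 − 5 = 76, so its missing entry is 104 − 76 = 28.
Row 6: 30 − 4 + 16 + 25 + 5 + 6 + 17 = 95, so its missing entry is 104 − 95 = 9.
Column 7: 0 − 5 + 17 + 12 − 4 + 9 + 13 = 42, so its missing entry is 104 − 42 = 62.
Row 8: 7 + 24 + 22 + 15 + 2 − 5 + 62 = 127, so its missing entry is 104 − 127 = -23.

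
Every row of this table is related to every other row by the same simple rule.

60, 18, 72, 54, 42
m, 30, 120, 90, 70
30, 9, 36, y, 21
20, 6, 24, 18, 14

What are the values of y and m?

Each row is a constant multiple of every other row — this is a multiplication table with the headers hidden.
Row 3 is 21/42 = 1/2 times row 1, so its entry in column 4 is 54 × 1/2 = 27.
Row 2 is 70/42 = 5/3 times row 1, so its entry in column 1 is 60 × 5/3 = 100.

y = 27, m = 100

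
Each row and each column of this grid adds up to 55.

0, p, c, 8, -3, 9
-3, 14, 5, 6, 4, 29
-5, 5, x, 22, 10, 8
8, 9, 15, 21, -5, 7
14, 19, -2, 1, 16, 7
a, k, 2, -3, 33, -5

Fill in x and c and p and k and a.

Column 1: 0 − 3 − 5 + 8 + 14 = 14, so its missing entry is 55 − 14 = 41.
Row 6: 41 + 2 − 3 + 33 − 5 = 68, so its missing entry is 55 − 68 = -13.
Column 2: 14 + 5 + 9 + 19 − 13 = 34, so its missing entry is 55 − 34 = 21.
Row 1: 0 + 21 + 8 − 3 + 9 = 35, so its missing entry is 55 − 35 = 20.
Row 3: -5 + 5 + 22 + 10 + 8 = 40, so its missing entry is 55 − 40 = 15.

x = 15, c = 20, p = 21, k = -13, a = 41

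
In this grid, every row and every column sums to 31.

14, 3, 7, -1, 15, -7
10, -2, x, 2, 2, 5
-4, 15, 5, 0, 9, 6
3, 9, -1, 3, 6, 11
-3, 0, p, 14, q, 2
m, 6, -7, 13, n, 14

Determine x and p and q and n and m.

Row 2: 10 − 2 + 2 + 2 + 5 = 17, so its missing entry is 31 − 17 = 14.
Column 3: 7 + 14 + 5 − 1 − 7 = 18, so its missing entry is 31 − 18 = 13.
Row 5: -3 + 0 + 13 + 14 + 2 = 26, so its missing entry is 31 − 26 = 5.
Column 5: 15 + 2 + 9 + 6 + 5 = 37, so its missing entry is 31 − 37 = -6.
Row 6: 6 − 7 + 13 − 6 + 14 = 20, so its missing entry is 31 − 20 = 11.

x = 14, p = 13, q = 5, n = -6, m = 11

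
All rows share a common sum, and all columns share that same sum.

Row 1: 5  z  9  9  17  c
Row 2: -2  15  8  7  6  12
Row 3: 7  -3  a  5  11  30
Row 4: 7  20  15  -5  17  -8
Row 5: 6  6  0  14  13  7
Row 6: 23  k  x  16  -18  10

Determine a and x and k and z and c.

a = -4, x = 18, k = -3, z = 11, c = -5

Rows 2 and 4 both sum to 46, so that's the common total.
Column 6: 12 + 30 − 8 + 7 + 10 = 51, so its missing entry is 46 − 51 = -5.
Row 1: 5 + 9 + 9 + 17 − 5 = 35, so its missing entry is 46 − 35 = 11.
Column 2: 11 + 15 − 3 + 20 + 6 = 49, so its missing entry is 46 − 49 = -3.
Row 3: 7 − 3 + 5 + 11 + 30 = 50, so its missing entry is 46 − 50 = -4.
Row 6: 23 − 3 + 16 − 18 + 10 = 28, so its missing entry is 46 − 28 = 18.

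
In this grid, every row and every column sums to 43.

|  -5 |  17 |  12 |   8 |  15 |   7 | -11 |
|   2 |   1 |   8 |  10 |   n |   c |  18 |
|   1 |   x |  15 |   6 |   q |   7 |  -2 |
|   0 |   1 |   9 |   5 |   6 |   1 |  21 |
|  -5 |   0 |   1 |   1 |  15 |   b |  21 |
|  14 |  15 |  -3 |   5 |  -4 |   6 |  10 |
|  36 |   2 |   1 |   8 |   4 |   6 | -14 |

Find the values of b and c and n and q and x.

Column 2: 17 + 1 + 1 + 0 + 15 + 2 = 36, so its missing entry is 43 − 36 = 7.
Row 3: 1 + 7 + 15 + 6 + 7 − 2 = 34, so its missing entry is 43 − 34 = 9.
Column 5: 15 + 9 + 6 + 15 − 4 + 4 = 45, so its missing entry is 43 − 45 = -2.
Row 2: 2 + 1 + 8 + 10 − 2 + 18 = 37, so its missing entry is 43 − 37 = 6.
Row 5: -5 + 0 + 1 + 1 + 15 + 21 = 33, so its missing entry is 43 − 33 = 10.

b = 10, c = 6, n = -2, q = 9, x = 7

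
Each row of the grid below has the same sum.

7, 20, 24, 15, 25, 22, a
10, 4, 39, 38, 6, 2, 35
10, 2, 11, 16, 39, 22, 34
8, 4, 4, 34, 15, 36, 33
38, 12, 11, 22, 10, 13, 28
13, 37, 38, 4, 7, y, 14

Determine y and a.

Rows 2 and 3 both add up to 134, so every row sums to 134.
Row 6: 13 + 37 + 38 + 4 + 7 + 14 = 113, so the missing entry is 134 − 113 = 21.
Row 1: 7 + 20 + 24 + 15 + 25 + 22 = 113, so the missing entry is 134 − 113 = 21.

y = 21, a = 21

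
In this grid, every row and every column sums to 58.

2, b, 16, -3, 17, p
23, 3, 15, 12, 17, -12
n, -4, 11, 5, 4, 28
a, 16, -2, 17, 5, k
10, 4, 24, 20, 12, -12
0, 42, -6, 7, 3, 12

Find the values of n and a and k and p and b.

n = 14, a = 9, k = 13, p = 29, b = -3

The known cells in column 2 total 61, leaving 58 − 61 = -3 for the blank.
The known cells in row 3 total 44, leaving 58 − 44 = 14 for the blank.
The known cells in column 1 total 49, leaving 58 − 49 = 9 for the blank.
The known cells in row 1 total 29, leaving 58 − 29 = 29 for the blank.
The known cells in row 4 total 45, leaving 58 − 45 = 13 for the blank.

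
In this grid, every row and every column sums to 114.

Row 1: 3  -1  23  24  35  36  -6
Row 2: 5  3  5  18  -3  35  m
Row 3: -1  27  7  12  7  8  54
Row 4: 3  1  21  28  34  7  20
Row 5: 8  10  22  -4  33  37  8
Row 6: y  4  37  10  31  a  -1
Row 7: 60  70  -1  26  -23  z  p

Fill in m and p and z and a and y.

m = 51, p = -12, z = -6, a = -3, y = 36

Column 1 has 3 + 5 − 1 + 3 + 8 + 60 = 78; the blank must be 114 − 78 = 36.
Row 6 has 36 + 4 + 37 + 10 + 31 − 1 = 117; the blank must be 114 − 117 = -3.
Column 6 has 36 + 35 + 8 + 7 + 37 − 3 = 120; the blank must be 114 − 120 = -6.
Row 7 has 60 + 70 − 1 + 26 − 23 − 6 = 126; the blank must be 114 − 126 = -12.
Row 2 has 5 + 3 + 5 + 18 − 3 + 35 = 63; the blank must be 114 − 63 = 51.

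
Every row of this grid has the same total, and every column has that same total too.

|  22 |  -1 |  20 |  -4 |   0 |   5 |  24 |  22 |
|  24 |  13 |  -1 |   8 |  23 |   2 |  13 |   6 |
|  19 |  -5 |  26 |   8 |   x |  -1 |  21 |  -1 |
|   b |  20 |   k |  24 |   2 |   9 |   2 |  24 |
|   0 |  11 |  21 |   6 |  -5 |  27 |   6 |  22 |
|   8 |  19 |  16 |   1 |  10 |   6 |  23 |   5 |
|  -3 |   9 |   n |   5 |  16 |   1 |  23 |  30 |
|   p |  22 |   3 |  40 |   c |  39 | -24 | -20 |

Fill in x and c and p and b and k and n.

Rows 1 and 2 both sum to 88, so that's the common total.
Row 3 has 19 − 5 + 26 + 8 − 1 + 21 − 1 = 67; the blank must be 88 − 67 = 21.
Column 5 has 0 + 23 + 21 + 2 − 5 + 10 + 16 = 67; the blank must be 88 − 67 = 21.
Row 7 has -3 + 9 + 5 + 16 + 1 + 23 + 30 = 81; the blank must be 88 − 81 = 7.
Row 8 has 22 + 3 + 40 + 21 + 39 − 24 − 20 = 81; the blank must be 88 − 81 = 7.
Column 1 has 22 + 24 + 19 + 0 + 8 − 3 + 7 = 77; the blank must be 88 − 77 = 11.
Row 4 has 11 + 20 + 24 + 2 + 9 + 2 + 24 = 92; the blank must be 88 − 92 = -4.

x = 21, c = 21, p = 7, b = 11, k = -4, n = 7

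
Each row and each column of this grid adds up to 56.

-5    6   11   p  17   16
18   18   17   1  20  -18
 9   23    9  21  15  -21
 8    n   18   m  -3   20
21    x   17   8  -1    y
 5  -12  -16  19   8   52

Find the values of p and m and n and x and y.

p = 11, m = -4, n = 17, x = 4, y = 7

Row 1: -5 + 6 + 11 + 17 + 16 = 45, so its missing entry is 56 − 45 = 11.
Column 6: 16 − 18 − 21 + 20 + 52 = 49, so its missing entry is 56 − 49 = 7.
Column 4: 11 + 1 + 21 + 8 + 19 = 60, so its missing entry is 56 − 60 = -4.
Row 4: 8 + 18 − 4 − 3 + 20 = 39, so its missing entry is 56 − 39 = 17.
Row 5: 21 + 17 + 8 − 1 + 7 = 52, so its missing entry is 56 − 52 = 4.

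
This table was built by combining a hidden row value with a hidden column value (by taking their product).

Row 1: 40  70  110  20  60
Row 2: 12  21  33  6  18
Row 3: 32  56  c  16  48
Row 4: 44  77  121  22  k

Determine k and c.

k = 66, c = 88

Each row is a constant multiple of every other row — this is a multiplication table with the headers hidden.
Row 4 is 22/20 = 11/10 times row 1, so its entry in column 5 is 60 × 11/10 = 66.
Row 3 is 16/20 = 4/5 times row 1, so its entry in column 3 is 110 × 4/5 = 88.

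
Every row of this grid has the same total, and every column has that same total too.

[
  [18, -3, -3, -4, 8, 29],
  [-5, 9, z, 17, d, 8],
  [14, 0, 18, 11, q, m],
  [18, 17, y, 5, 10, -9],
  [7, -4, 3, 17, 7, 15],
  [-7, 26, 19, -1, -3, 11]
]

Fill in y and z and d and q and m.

Rows 1 and 5 both sum to 45, so that's the common total.
The known cells in row 4 total 41, leaving 45 − 41 = 4 for the blank.
The known cells in column 3 total 41, leaving 45 − 41 = 4 for the blank.
The known cells in row 2 total 33, leaving 45 − 33 = 12 for the blank.
The known cells in column 5 total 34, leaving 45 − 34 = 11 for the blank.
The known cells in row 3 total 54, leaving 45 − 54 = -9 for the blank.

y = 4, z = 4, d = 12, q = 11, m = -9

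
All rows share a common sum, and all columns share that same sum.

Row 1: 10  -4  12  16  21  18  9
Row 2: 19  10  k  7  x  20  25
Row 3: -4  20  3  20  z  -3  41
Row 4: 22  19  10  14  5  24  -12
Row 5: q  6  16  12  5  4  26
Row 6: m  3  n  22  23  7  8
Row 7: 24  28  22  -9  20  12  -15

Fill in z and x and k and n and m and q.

Rows 1 and 4 both sum to 82, so that's the common total.
The known cells in row 3 total 77, leaving 82 − 77 = 5 for the blank.
The known cells in row 5 total 69, leaving 82 − 69 = 13 for the blank.
The known cells in column 5 total 79, leaving 82 − 79 = 3 for the blank.
The known cells in row 2 total 84, leaving 82 − 84 = -2 for the blank.
The known cells in column 1 total 84, leaving 82 − 84 = -2 for the blank.
The known cells in row 6 total 61, leaving 82 − 61 = 21 for the blank.

z = 5, x = 3, k = -2, n = 21, m = -2, q = 13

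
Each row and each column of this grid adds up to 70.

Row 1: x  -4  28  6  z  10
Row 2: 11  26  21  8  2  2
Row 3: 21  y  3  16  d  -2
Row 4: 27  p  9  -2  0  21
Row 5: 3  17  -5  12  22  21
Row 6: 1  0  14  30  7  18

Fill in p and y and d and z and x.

p = 15, y = 16, d = 16, z = 23, x = 7

The known cells in column 1 total 63, leaving 70 − 63 = 7 for the blank.
The known cells in row 1 total 47, leaving 70 − 47 = 23 for the blank.
The known cells in column 5 total 54, leaving 70 − 54 = 16 for the blank.
The known cells in row 3 total 54, leaving 70 − 54 = 16 for the blank.
The known cells in row 4 total 55, leaving 70 − 55 = 15 for the blank.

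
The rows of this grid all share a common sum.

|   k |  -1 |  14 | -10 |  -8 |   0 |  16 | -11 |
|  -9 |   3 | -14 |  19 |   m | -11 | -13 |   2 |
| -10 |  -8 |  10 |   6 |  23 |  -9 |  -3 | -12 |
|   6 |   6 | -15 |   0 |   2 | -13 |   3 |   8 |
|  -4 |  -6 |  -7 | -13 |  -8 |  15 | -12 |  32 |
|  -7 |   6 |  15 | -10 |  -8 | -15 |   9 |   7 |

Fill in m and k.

m = 20, k = -3

Row 4 sums to -3 and so does row 6; that's the common total.
In row 2 the known cells total -23, leaving -3 − (-23) = 20.
In row 1 the known cells total 0, leaving -3 − 0 = -3.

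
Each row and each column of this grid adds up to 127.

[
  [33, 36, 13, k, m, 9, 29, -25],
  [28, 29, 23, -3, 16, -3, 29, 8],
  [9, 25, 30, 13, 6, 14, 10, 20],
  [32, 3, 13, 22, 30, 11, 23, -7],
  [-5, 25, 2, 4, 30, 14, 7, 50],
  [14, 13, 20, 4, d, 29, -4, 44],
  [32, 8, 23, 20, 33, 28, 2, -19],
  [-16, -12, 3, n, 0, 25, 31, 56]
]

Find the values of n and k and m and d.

Row 6: 14 + 13 + 20 + 4 + 29 − 4 + 44 = 120, so its missing entry is 127 − 120 = 7.
Column 5: 16 + 6 + 30 + 30 + 7 + 33 + 0 = 122, so its missing entry is 127 − 122 = 5.
Row 1: 33 + 36 + 13 + 5 + 9 + 29 − 25 = 100, so its missing entry is 127 − 100 = 27.
Row 8: -16 − 12 + 3 + 0 + 25 + 31 + 56 = 87, so its missing entry is 127 − 87 = 40.

n = 40, k = 27, m = 5, d = 7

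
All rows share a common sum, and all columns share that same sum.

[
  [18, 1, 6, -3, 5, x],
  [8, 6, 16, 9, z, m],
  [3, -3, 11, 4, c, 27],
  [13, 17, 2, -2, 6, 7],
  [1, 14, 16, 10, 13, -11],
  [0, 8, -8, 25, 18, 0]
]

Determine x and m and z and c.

x = 16, m = 4, z = 0, c = 1

Rows 4 and 5 both sum to 43, so that's the common total.
Row 3 has 3 − 3 + 11 + 4 + 27 = 42; the blank must be 43 − 42 = 1.
Column 5 has 5 + 1 + 6 + 13 + 18 = 43; the blank must be 43 − 43 = 0.
Row 1 has 18 + 1 + 6 − 3 + 5 = 27; the blank must be 43 − 27 = 16.
Row 2 has 8 + 6 + 16 + 9 + 0 = 39; the blank must be 43 − 39 = 4.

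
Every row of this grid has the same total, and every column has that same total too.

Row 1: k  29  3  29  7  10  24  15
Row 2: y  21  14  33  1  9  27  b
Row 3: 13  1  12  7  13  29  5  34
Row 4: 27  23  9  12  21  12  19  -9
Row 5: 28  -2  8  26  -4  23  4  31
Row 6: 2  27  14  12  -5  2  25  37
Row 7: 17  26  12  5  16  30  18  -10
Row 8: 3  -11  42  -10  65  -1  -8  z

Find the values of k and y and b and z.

Rows 3 and 4 both sum to 114, so that's the common total.
The known cells in row 8 total 80, leaving 114 − 80 = 34 for the blank.
The known cells in column 8 total 132, leaving 114 − 132 = -18 for the blank.
The known cells in row 2 total 87, leaving 114 − 87 = 27 for the blank.
The known cells in row 1 total 117, leaving 114 − 117 = -3 for the blank.

k = -3, y = 27, b = -18, z = 34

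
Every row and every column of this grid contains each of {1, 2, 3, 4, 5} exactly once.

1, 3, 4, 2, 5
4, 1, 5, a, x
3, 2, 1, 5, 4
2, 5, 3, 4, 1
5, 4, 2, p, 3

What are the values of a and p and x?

At (row 2, col 5): column 5 already has {1, 3, 4, 5}, so the value is 2.
At (row 2, col 4): row 2 already has {1, 2, 4, 5}, so the value is 3.
At (row 5, col 4): row 5 already has {2, 3, 4, 5}, so the value is 1.

a = 3, p = 1, x = 2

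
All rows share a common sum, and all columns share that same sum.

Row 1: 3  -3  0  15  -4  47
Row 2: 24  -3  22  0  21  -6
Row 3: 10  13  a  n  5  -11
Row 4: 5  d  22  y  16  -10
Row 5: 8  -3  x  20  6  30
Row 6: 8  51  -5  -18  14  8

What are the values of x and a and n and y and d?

x = -3, a = 22, n = 19, y = 22, d = 3

Rows 1 and 2 both sum to 58, so that's the common total.
The known cells in column 2 total 55, leaving 58 − 55 = 3 for the blank.
The known cells in row 5 total 61, leaving 58 − 61 = -3 for the blank.
The known cells in row 4 total 36, leaving 58 − 36 = 22 for the blank.
The known cells in column 4 total 39, leaving 58 − 39 = 19 for the blank.
The known cells in row 3 total 36, leaving 58 − 36 = 22 for the blank.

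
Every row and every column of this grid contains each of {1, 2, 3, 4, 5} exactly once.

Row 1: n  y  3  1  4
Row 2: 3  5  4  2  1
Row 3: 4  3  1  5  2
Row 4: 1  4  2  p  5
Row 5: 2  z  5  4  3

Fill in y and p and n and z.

y = 2, p = 3, n = 5, z = 1

For row 4, column 4: row 4 already has {1, 2, 4, 5}; that leaves 3.
For row 5, column 2: row 5 already has {2, 3, 4, 5}; that leaves 1.
At (row 1, col 2): column 2 already has {1, 3, 4, 5}, so the value is 2.
For row 1, column 1: row 1 already has {1, 2, 3, 4}; that leaves 5.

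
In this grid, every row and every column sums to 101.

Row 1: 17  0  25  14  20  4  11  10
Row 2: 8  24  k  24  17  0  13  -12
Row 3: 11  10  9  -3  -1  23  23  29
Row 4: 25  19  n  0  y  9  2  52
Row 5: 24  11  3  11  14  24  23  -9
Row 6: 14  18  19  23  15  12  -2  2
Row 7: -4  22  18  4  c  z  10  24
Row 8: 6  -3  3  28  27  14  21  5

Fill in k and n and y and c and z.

k = 27, n = -3, y = -3, c = 12, z = 15

The known cells in row 2 total 74, leaving 101 − 74 = 27 for the blank.
The known cells in column 6 total 86, leaving 101 − 86 = 15 for the blank.
The known cells in row 7 total 89, leaving 101 − 89 = 12 for the blank.
The known cells in column 5 total 104, leaving 101 − 104 = -3 for the blank.
The known cells in row 4 total 104, leaving 101 − 104 = -3 for the blank.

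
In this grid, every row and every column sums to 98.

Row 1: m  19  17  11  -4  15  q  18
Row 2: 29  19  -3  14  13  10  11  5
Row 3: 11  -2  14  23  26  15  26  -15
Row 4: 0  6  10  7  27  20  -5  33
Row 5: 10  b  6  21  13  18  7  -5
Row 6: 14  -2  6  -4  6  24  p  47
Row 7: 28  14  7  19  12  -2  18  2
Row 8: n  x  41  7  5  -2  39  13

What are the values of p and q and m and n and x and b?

Row 6 has 14 − 2 + 6 − 4 + 6 + 24 + 47 = 91; the blank must be 98 − 91 = 7.
Column 7 has 11 + 26 − 5 + 7 + 7 + 18 + 39 = 103; the blank must be 98 − 103 = -5.
Row 1 has 19 + 17 + 11 − 4 + 15 − 5 + 18 = 71; the blank must be 98 − 71 = 27.
Column 1 has 27 + 29 + 11 + 0 + 10 + 14 + 28 = 119; the blank must be 98 − 119 = -21.
Row 8 has -21 + 41 + 7 + 5 − 2 + 39 + 13 = 82; the blank must be 98 − 82 = 16.
Row 5 has 10 + 6 + 21 + 13 + 18 + 7 − 5 = 70; the blank must be 98 − 70 = 28.

p = 7, q = -5, m = 27, n = -21, x = 16, b = 28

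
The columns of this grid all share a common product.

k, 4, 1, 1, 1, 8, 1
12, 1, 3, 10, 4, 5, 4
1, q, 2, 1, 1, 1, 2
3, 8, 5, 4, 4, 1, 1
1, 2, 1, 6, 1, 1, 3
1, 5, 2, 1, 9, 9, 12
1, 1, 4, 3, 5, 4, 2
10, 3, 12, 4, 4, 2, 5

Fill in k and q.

k = 8, q = 3

Columns 4 and 7 each multiply to 2880, so every column has product 2880.
Column 1: 12×1×3×1×1×1×10 = 360, so the missing entry is 2880 ÷ 360 = 8.
Column 2: 4×1×8×2×5×1×3 = 960, so the missing entry is 2880 ÷ 960 = 3.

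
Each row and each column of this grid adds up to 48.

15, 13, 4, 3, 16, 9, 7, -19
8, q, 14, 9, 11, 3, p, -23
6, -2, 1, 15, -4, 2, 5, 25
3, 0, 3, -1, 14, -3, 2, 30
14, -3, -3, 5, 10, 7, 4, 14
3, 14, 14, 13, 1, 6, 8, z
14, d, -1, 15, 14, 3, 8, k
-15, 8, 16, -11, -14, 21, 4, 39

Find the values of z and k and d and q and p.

z = -11, k = -7, d = 2, q = 16, p = 10

Row 6 has 3 + 14 + 14 + 13 + 1 + 6 + 8 = 59; the blank must be 48 − 59 = -11.
Column 8 has -19 − 23 + 25 + 30 + 14 − 11 + 39 = 55; the blank must be 48 − 55 = -7.
Row 7 has 14 − 1 + 15 + 14 + 3 + 8 − 7 = 46; the blank must be 48 − 46 = 2.
Column 2 has 13 − 2 + 0 − 3 + 14 + 2 + 8 = 32; the blank must be 48 − 32 = 16.
Row 2 has 8 + 16 + 14 + 9 + 11 + 3 − 23 = 38; the blank must be 48 − 38 = 10.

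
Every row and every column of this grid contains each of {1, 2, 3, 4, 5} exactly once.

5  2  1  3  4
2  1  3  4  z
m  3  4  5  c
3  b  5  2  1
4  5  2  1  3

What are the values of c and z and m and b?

c = 2, z = 5, m = 1, b = 4

At (row 4, col 2): row 4 already has {1, 2, 3, 5}, so the value is 4.
At (row 3, col 1): column 1 already has {2, 3, 4, 5}, so the value is 1.
At (row 3, col 5): row 3 already has {1, 3, 4, 5}, so the value is 2.
At (row 2, col 5): row 2 already has {1, 2, 3, 4}, so the value is 5.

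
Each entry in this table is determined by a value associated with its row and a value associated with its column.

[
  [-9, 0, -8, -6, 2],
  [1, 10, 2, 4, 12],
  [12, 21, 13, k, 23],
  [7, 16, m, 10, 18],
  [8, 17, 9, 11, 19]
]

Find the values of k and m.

The difference between any two rows is the same in every column — this is an addition table with the headers hidden.
Row 3 minus row 1 is 23 − 2 = 21, so its entry in column 4 is -6 + 21 = 15.
Row 4 minus row 1 is 18 − 2 = 16, so its entry in column 3 is -8 + 16 = 8.

k = 15, m = 8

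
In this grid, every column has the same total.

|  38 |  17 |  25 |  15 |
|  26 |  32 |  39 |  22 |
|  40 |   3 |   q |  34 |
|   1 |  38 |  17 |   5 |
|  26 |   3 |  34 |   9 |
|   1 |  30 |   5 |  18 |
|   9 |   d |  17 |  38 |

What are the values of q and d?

Columns 1 and 4 both add up to 141, so every column sums to 141.
Column 3: 25 + 39 + 17 + 34 + 5 + 17 = 137, so the missing entry is 141 − 137 = 4.
Column 2: 17 + 32 + 3 + 38 + 3 + 30 = 123, so the missing entry is 141 − 123 = 18.

q = 4, d = 18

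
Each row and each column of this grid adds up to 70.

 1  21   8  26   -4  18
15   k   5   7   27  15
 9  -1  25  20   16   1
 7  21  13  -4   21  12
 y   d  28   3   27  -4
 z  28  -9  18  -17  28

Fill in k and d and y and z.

Row 2 has 15 + 5 + 7 + 27 + 15 = 69; the blank must be 70 − 69 = 1.
Column 2 has 21 + 1 − 1 + 21 + 28 = 70; the blank must be 70 − 70 = 0.
Row 5 has 0 + 28 + 3 + 27 − 4 = 54; the blank must be 70 − 54 = 16.
Row 6 has 28 − 9 + 18 − 17 + 28 = 48; the blank must be 70 − 48 = 22.

k = 1, d = 0, y = 16, z = 22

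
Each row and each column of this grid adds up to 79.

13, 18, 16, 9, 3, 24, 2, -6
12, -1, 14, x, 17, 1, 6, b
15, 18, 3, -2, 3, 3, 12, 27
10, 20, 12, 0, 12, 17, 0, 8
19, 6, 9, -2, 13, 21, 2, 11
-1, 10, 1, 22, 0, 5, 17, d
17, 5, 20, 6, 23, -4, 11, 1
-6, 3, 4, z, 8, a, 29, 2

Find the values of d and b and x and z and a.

d = 25, b = 11, x = 19, z = 27, a = 12

Row 6 has -1 + 10 + 1 + 22 + 0 + 5 + 17 = 54; the blank must be 79 − 54 = 25.
Column 8 has -6 + 27 + 8 + 11 + 25 + 1 + 2 = 68; the blank must be 79 − 68 = 11.
Column 6 has 24 + 1 + 3 + 17 + 21 + 5 − 4 = 67; the blank must be 79 − 67 = 12.
Row 8 has -6 + 3 + 4 + 8 + 12 + 29 + 2 = 52; the blank must be 79 − 52 = 27.
Row 2 has 12 − 1 + 14 + 17 + 1 + 6 + 11 = 60; the blank must be 79 − 60 = 19.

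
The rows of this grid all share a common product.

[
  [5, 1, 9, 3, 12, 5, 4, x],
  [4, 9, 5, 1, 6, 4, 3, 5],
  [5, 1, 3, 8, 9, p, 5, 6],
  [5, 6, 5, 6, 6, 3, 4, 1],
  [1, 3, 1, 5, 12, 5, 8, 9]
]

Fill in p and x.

Rows 2 and 5 each multiply to 64800, so every row has product 64800.
Row 3: 5×1×3×8×9×5×6 = 32400, so the missing entry is 64800 ÷ 32400 = 2.
Row 1: 5×1×9×3×12×5×4 = 32400, so the missing entry is 64800 ÷ 32400 = 2.

p = 2, x = 2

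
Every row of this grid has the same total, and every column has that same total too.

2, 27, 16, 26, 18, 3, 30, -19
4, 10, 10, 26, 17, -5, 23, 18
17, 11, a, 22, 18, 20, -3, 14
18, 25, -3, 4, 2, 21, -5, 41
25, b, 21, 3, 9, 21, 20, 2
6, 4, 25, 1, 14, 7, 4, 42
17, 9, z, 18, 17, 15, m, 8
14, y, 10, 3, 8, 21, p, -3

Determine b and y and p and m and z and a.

b = 2, y = 15, p = 35, m = -1, z = 20, a = 4

Rows 1 and 2 both sum to 103, so that's the common total.
Row 3: 17 + 11 + 22 + 18 + 20 − 3 + 14 = 99, so its missing entry is 103 − 99 = 4.
Column 3: 16 + 10 + 4 − 3 + 21 + 25 + 10 = 83, so its missing entry is 103 − 83 = 20.
Row 7: 17 + 9 + 20 + 18 + 17 + 15 + 8 = 104, so its missing entry is 103 − 104 = -1.
Column 7: 30 + 23 − 3 − 5 + 20 + 4 − 1 = 68, so its missing entry is 103 − 68 = 35.
Row 8: 14 + 10 + 3 + 8 + 21 + 35 − 3 = 88, so its missing entry is 103 − 88 = 15.
Row 5: 25 + 21 + 3 + 9 + 21 + 20 + 2 = 101, so its missing entry is 103 − 101 = 2.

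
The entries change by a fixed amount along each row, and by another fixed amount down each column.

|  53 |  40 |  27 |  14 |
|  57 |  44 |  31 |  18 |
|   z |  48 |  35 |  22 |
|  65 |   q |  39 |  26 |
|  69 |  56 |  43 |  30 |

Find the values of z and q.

Along each row the entries change by -13 per step; down each column they change by 4.
Row 3: from 48 at column 2, stepping by -13 to column 1 gives 61.
Row 4: from 65 at column 1, stepping by -13 to column 2 gives 52.

z = 61, q = 52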